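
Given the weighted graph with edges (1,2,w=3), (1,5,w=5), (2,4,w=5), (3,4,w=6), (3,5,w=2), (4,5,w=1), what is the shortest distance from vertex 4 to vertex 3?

Step 1: Build adjacency list with weights:
  1: 2(w=3), 5(w=5)
  2: 1(w=3), 4(w=5)
  3: 4(w=6), 5(w=2)
  4: 2(w=5), 3(w=6), 5(w=1)
  5: 1(w=5), 3(w=2), 4(w=1)

Step 2: Apply Dijkstra's algorithm from vertex 4:
  Visit vertex 4 (distance=0)
    Update dist[2] = 5
    Update dist[3] = 6
    Update dist[5] = 1
  Visit vertex 5 (distance=1)
    Update dist[1] = 6
    Update dist[3] = 3
  Visit vertex 3 (distance=3)

Step 3: Shortest path: 4 -> 5 -> 3
Total weight: 1 + 2 = 3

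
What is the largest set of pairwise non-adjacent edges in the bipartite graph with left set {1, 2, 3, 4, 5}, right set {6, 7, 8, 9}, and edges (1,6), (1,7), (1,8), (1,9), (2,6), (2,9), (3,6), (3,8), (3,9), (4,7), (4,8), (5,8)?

Step 1: List the neighbors of each left vertex:
  1: 6, 7, 8, 9
  2: 6, 9
  3: 6, 8, 9
  4: 7, 8
  5: 8

Step 2: Greedily match left vertices, then look for augmenting paths:
  Match 1 -- 6
  Match 2 -- 9
  Match 3 -- 8
  Match 4 -- 7
  No augmenting path remains.

Step 3: Verify this is maximum:
  Matching size 4 = min(|L|, |R|) = min(5, 4), which is an upper bound, so this matching is maximum.

Maximum matching: {(1,6), (2,9), (3,8), (4,7)}
Size: 4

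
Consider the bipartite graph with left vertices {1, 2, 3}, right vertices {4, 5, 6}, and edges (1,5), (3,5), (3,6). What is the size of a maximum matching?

Step 1: List the neighbors of each left vertex:
  1: 5
  2: (none)
  3: 5, 6

Step 2: Greedily match left vertices, then look for augmenting paths:
  Match 1 -- 5
  Match 3 -- 6
  No augmenting path remains.

Step 3: Verify this is maximum:
  Matching has size 2. The vertex set {1, 3} covers every edge and has size 2; any matching has at most one edge per cover vertex, so 2 is maximum (König's theorem).

Maximum matching: {(1,5), (3,6)}
Size: 2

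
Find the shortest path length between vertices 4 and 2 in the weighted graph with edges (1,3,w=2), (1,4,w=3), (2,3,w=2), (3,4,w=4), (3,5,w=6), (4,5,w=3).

Step 1: Build adjacency list with weights:
  1: 3(w=2), 4(w=3)
  2: 3(w=2)
  3: 1(w=2), 2(w=2), 4(w=4), 5(w=6)
  4: 1(w=3), 3(w=4), 5(w=3)
  5: 3(w=6), 4(w=3)

Step 2: Apply Dijkstra's algorithm from vertex 4:
  Visit vertex 4 (distance=0)
    Update dist[1] = 3
    Update dist[3] = 4
    Update dist[5] = 3
  Visit vertex 1 (distance=3)
  Visit vertex 5 (distance=3)
  Visit vertex 3 (distance=4)
    Update dist[2] = 6
  Visit vertex 2 (distance=6)

Step 3: Shortest path: 4 -> 3 -> 2
Total weight: 4 + 2 = 6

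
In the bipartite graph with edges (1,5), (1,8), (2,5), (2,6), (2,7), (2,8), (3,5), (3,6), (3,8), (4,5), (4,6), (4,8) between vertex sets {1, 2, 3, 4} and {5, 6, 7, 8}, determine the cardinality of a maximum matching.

Step 1: List the neighbors of each left vertex:
  1: 5, 8
  2: 5, 6, 7, 8
  3: 5, 6, 8
  4: 5, 6, 8

Step 2: Greedily match left vertices, then look for augmenting paths:
  Match 1 -- 5
  Match 2 -- 7
  Match 3 -- 8
  Match 4 -- 6
  No augmenting path remains.

Step 3: Verify this is maximum:
  Matching size 4 = min(|L|, |R|) = min(4, 4), which is an upper bound, so this matching is maximum.

Maximum matching: {(1,5), (2,7), (3,8), (4,6)}
Size: 4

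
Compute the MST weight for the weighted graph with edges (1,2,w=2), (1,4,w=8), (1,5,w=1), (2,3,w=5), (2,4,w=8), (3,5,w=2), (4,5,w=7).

Apply Kruskal's algorithm (sort edges by weight, add if no cycle):

Sorted edges by weight:
  (1,5) w=1
  (1,2) w=2
  (3,5) w=2
  (2,3) w=5
  (4,5) w=7
  (1,4) w=8
  (2,4) w=8

Add edge (1,5) w=1 -- no cycle. Running total: 1
Add edge (1,2) w=2 -- no cycle. Running total: 3
Add edge (3,5) w=2 -- no cycle. Running total: 5
Skip edge (2,3) w=5 -- would create cycle
Add edge (4,5) w=7 -- no cycle. Running total: 12

MST edges: (1,5,w=1), (1,2,w=2), (3,5,w=2), (4,5,w=7)
Total MST weight: 1 + 2 + 2 + 7 = 12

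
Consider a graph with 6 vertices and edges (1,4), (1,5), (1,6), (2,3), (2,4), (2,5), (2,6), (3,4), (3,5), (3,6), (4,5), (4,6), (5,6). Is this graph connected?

Step 1: Build adjacency list from edges:
  1: 4, 5, 6
  2: 3, 4, 5, 6
  3: 2, 4, 5, 6
  4: 1, 2, 3, 5, 6
  5: 1, 2, 3, 4, 6
  6: 1, 2, 3, 4, 5

Step 2: Run BFS/DFS from vertex 1:
  Visited: {1, 4, 5, 6, 2, 3}
  Reached 6 of 6 vertices

Step 3: All 6 vertices reached from vertex 1, so the graph is connected.
Answer: Yes, the graph is connected.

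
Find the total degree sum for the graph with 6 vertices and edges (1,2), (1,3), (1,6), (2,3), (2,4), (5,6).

Step 1: Count edges incident to each vertex:
  deg(1) = 3 (neighbors: 2, 3, 6)
  deg(2) = 3 (neighbors: 1, 3, 4)
  deg(3) = 2 (neighbors: 1, 2)
  deg(4) = 1 (neighbors: 2)
  deg(5) = 1 (neighbors: 6)
  deg(6) = 2 (neighbors: 1, 5)

Step 2: Sum all degrees:
  3 + 3 + 2 + 1 + 1 + 2 = 12

Verification: sum of degrees = 2 * |E| = 2 * 6 = 12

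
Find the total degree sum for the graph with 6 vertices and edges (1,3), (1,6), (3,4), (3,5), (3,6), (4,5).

Step 1: Count edges incident to each vertex:
  deg(1) = 2 (neighbors: 3, 6)
  deg(2) = 0 (neighbors: none)
  deg(3) = 4 (neighbors: 1, 4, 5, 6)
  deg(4) = 2 (neighbors: 3, 5)
  deg(5) = 2 (neighbors: 3, 4)
  deg(6) = 2 (neighbors: 1, 3)

Step 2: Sum all degrees:
  2 + 0 + 4 + 2 + 2 + 2 = 12

Verification: sum of degrees = 2 * |E| = 2 * 6 = 12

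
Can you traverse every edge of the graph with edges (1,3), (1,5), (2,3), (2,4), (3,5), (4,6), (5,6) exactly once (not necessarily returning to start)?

Step 1: Find the degree of each vertex:
  deg(1) = 2
  deg(2) = 2
  deg(3) = 3
  deg(4) = 2
  deg(5) = 3
  deg(6) = 2

Step 2: Count vertices with odd degree:
  Odd-degree vertices: 3, 5 (2 total)

Step 3: Apply Euler's theorem:
  - Eulerian circuit exists iff graph is connected and all vertices have even degree
  - Eulerian path exists iff graph is connected and has 0 or 2 odd-degree vertices

Graph is connected with exactly 2 odd-degree vertices (3, 5).
Eulerian path exists (starting and ending at the odd-degree vertices), but no Eulerian circuit.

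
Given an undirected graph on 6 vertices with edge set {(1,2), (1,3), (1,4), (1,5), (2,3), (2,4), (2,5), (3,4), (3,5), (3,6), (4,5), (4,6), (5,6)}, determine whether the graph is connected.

Step 1: Build adjacency list from edges:
  1: 2, 3, 4, 5
  2: 1, 3, 4, 5
  3: 1, 2, 4, 5, 6
  4: 1, 2, 3, 5, 6
  5: 1, 2, 3, 4, 6
  6: 3, 4, 5

Step 2: Run BFS/DFS from vertex 1:
  Visited: {1, 2, 3, 4, 5, 6}
  Reached 6 of 6 vertices

Step 3: All 6 vertices reached from vertex 1, so the graph is connected.
Answer: Yes, the graph is connected.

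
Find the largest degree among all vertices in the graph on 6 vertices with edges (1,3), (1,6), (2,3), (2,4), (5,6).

Step 1: Count edges incident to each vertex:
  deg(1) = 2 (neighbors: 3, 6)
  deg(2) = 2 (neighbors: 3, 4)
  deg(3) = 2 (neighbors: 1, 2)
  deg(4) = 1 (neighbors: 2)
  deg(5) = 1 (neighbors: 6)
  deg(6) = 2 (neighbors: 1, 5)

Step 2: Find maximum:
  max(2, 2, 2, 1, 1, 2) = 2 (vertex 1)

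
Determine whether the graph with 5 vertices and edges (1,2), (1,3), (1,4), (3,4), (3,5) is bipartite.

Step 1: Attempt 2-coloring using BFS:
  Start at vertex 1, assign color 0
  Color vertex 2 with color 1 (neighbor of 1)
  Color vertex 3 with color 1 (neighbor of 1)
  Color vertex 4 with color 1 (neighbor of 1)

Step 2: Conflict found! Vertices 3 and 4 are adjacent but have the same color.
This means the graph contains an odd cycle.

The graph is NOT bipartite.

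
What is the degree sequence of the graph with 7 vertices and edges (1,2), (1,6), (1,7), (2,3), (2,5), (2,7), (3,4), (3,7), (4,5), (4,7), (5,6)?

Step 1: Count edges incident to each vertex:
  deg(1) = 3 (neighbors: 2, 6, 7)
  deg(2) = 4 (neighbors: 1, 3, 5, 7)
  deg(3) = 3 (neighbors: 2, 4, 7)
  deg(4) = 3 (neighbors: 3, 5, 7)
  deg(5) = 3 (neighbors: 2, 4, 6)
  deg(6) = 2 (neighbors: 1, 5)
  deg(7) = 4 (neighbors: 1, 2, 3, 4)

Step 2: Sort degrees in non-increasing order:
  Degrees: [3, 4, 3, 3, 3, 2, 4] -> sorted: [4, 4, 3, 3, 3, 3, 2]

Degree sequence: [4, 4, 3, 3, 3, 3, 2]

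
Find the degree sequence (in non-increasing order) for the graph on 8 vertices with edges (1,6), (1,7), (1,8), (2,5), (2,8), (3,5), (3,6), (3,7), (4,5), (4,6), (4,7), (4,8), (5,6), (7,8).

Step 1: Count edges incident to each vertex:
  deg(1) = 3 (neighbors: 6, 7, 8)
  deg(2) = 2 (neighbors: 5, 8)
  deg(3) = 3 (neighbors: 5, 6, 7)
  deg(4) = 4 (neighbors: 5, 6, 7, 8)
  deg(5) = 4 (neighbors: 2, 3, 4, 6)
  deg(6) = 4 (neighbors: 1, 3, 4, 5)
  deg(7) = 4 (neighbors: 1, 3, 4, 8)
  deg(8) = 4 (neighbors: 1, 2, 4, 7)

Step 2: Sort degrees in non-increasing order:
  Degrees: [3, 2, 3, 4, 4, 4, 4, 4] -> sorted: [4, 4, 4, 4, 4, 3, 3, 2]

Degree sequence: [4, 4, 4, 4, 4, 3, 3, 2]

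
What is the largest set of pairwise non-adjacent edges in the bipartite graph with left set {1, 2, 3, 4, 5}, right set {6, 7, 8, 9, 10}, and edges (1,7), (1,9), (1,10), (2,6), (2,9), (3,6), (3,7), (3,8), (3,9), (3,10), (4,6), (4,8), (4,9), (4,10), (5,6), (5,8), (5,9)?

Step 1: List the neighbors of each left vertex:
  1: 7, 9, 10
  2: 6, 9
  3: 6, 7, 8, 9, 10
  4: 6, 8, 9, 10
  5: 6, 8, 9

Step 2: Greedily match left vertices, then look for augmenting paths:
  Match 1 -- 7
  Match 2 -- 6
  Match 3 -- 10
  Match 4 -- 9
  Match 5 -- 8
  No augmenting path remains.

Step 3: Verify this is maximum:
  Matching size 5 = min(|L|, |R|) = min(5, 5), which is an upper bound, so this matching is maximum.

Maximum matching: {(1,7), (2,6), (3,10), (4,9), (5,8)}
Size: 5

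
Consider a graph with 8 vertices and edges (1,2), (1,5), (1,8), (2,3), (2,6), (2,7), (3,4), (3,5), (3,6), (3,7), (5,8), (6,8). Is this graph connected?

Step 1: Build adjacency list from edges:
  1: 2, 5, 8
  2: 1, 3, 6, 7
  3: 2, 4, 5, 6, 7
  4: 3
  5: 1, 3, 8
  6: 2, 3, 8
  7: 2, 3
  8: 1, 5, 6

Step 2: Run BFS/DFS from vertex 1:
  Visited: {1, 2, 5, 8, 3, 6, 7, 4}
  Reached 8 of 8 vertices

Step 3: All 8 vertices reached from vertex 1, so the graph is connected.
Answer: Yes, the graph is connected.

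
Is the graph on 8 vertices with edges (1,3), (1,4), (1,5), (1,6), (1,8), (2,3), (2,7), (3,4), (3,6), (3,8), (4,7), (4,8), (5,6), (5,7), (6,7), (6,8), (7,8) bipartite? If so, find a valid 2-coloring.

Step 1: Attempt 2-coloring using BFS:
  Start at vertex 1, assign color 0
  Color vertex 3 with color 1 (neighbor of 1)
  Color vertex 4 with color 1 (neighbor of 1)
  Color vertex 5 with color 1 (neighbor of 1)
  Color vertex 6 with color 1 (neighbor of 1)
  Color vertex 8 with color 1 (neighbor of 1)
  Color vertex 2 with color 0 (neighbor of 3)

Step 2: Conflict found! Vertices 3 and 4 are adjacent but have the same color.
This means the graph contains an odd cycle.

The graph is NOT bipartite.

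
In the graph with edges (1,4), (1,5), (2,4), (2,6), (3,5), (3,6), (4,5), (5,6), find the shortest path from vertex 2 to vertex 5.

Step 1: Build adjacency list:
  1: 4, 5
  2: 4, 6
  3: 5, 6
  4: 1, 2, 5
  5: 1, 3, 4, 6
  6: 2, 3, 5

Step 2: BFS from vertex 2 to find shortest path to 5:
  vertex 4 reached at distance 1
  vertex 6 reached at distance 1
  vertex 1 reached at distance 2
  vertex 5 reached at distance 2

Step 3: Shortest path: 2 -> 6 -> 5
Path length: 2 edges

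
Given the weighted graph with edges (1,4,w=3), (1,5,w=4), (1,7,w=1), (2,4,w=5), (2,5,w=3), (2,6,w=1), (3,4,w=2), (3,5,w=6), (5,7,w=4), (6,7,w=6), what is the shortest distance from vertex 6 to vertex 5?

Step 1: Build adjacency list with weights:
  1: 4(w=3), 5(w=4), 7(w=1)
  2: 4(w=5), 5(w=3), 6(w=1)
  3: 4(w=2), 5(w=6)
  4: 1(w=3), 2(w=5), 3(w=2)
  5: 1(w=4), 2(w=3), 3(w=6), 7(w=4)
  6: 2(w=1), 7(w=6)
  7: 1(w=1), 5(w=4), 6(w=6)

Step 2: Apply Dijkstra's algorithm from vertex 6:
  Visit vertex 6 (distance=0)
    Update dist[2] = 1
    Update dist[7] = 6
  Visit vertex 2 (distance=1)
    Update dist[4] = 6
    Update dist[5] = 4
  Visit vertex 5 (distance=4)
    Update dist[1] = 8
    Update dist[3] = 10

Step 3: Shortest path: 6 -> 2 -> 5
Total weight: 1 + 3 = 4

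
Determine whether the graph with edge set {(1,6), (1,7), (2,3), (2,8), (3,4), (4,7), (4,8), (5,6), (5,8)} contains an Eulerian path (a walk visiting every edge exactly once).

Step 1: Find the degree of each vertex:
  deg(1) = 2
  deg(2) = 2
  deg(3) = 2
  deg(4) = 3
  deg(5) = 2
  deg(6) = 2
  deg(7) = 2
  deg(8) = 3

Step 2: Count vertices with odd degree:
  Odd-degree vertices: 4, 8 (2 total)

Step 3: Apply Euler's theorem:
  - Eulerian circuit exists iff graph is connected and all vertices have even degree
  - Eulerian path exists iff graph is connected and has 0 or 2 odd-degree vertices

Graph is connected with exactly 2 odd-degree vertices (4, 8).
Eulerian path exists (starting and ending at the odd-degree vertices), but no Eulerian circuit.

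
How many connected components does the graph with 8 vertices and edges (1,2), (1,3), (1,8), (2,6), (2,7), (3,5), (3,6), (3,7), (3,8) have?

Step 1: Build adjacency list from edges:
  1: 2, 3, 8
  2: 1, 6, 7
  3: 1, 5, 6, 7, 8
  4: (none)
  5: 3
  6: 2, 3
  7: 2, 3
  8: 1, 3

Step 2: Run BFS/DFS from vertex 1:
  Visited: {1, 2, 3, 8, 6, 7, 5}
  Reached 7 of 8 vertices

Step 3: Only 7 of 8 vertices reached. Graph is disconnected.
Connected components: {1, 2, 3, 5, 6, 7, 8}, {4}
Number of connected components: 2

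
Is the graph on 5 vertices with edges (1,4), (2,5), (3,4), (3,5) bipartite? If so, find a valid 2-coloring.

Step 1: Attempt 2-coloring using BFS:
  Start at vertex 1, assign color 0
  Color vertex 4 with color 1 (neighbor of 1)
  Color vertex 3 with color 0 (neighbor of 4)
  Color vertex 5 with color 1 (neighbor of 3)
  Color vertex 2 with color 0 (neighbor of 5)

Step 2: 2-coloring succeeded. No conflicts found.
  Set A (color 0): {1, 2, 3}
  Set B (color 1): {4, 5}

The graph is bipartite with partition {1, 2, 3}, {4, 5}.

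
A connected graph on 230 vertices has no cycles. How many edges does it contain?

A tree on n vertices always has exactly n - 1 edges.
For n = 230: edges = 230 - 1 = 229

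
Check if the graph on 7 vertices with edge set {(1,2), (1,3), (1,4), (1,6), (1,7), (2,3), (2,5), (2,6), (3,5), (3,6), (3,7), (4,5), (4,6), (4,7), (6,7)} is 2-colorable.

Step 1: Attempt 2-coloring using BFS:
  Start at vertex 1, assign color 0
  Color vertex 2 with color 1 (neighbor of 1)
  Color vertex 3 with color 1 (neighbor of 1)
  Color vertex 4 with color 1 (neighbor of 1)
  Color vertex 6 with color 1 (neighbor of 1)
  Color vertex 7 with color 1 (neighbor of 1)

Step 2: Conflict found! Vertices 2 and 3 are adjacent but have the same color.
This means the graph contains an odd cycle.

The graph is NOT bipartite.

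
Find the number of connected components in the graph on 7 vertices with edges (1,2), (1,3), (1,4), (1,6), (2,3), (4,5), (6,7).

Step 1: Build adjacency list from edges:
  1: 2, 3, 4, 6
  2: 1, 3
  3: 1, 2
  4: 1, 5
  5: 4
  6: 1, 7
  7: 6

Step 2: Run BFS/DFS from vertex 1:
  Visited: {1, 2, 3, 4, 6, 5, 7}
  Reached 7 of 7 vertices

Step 3: All 7 vertices reached from vertex 1, so the graph is connected.
Number of connected components: 1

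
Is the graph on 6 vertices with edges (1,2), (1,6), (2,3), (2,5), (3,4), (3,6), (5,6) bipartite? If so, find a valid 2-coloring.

Step 1: Attempt 2-coloring using BFS:
  Start at vertex 1, assign color 0
  Color vertex 2 with color 1 (neighbor of 1)
  Color vertex 6 with color 1 (neighbor of 1)
  Color vertex 3 with color 0 (neighbor of 2)
  Color vertex 5 with color 0 (neighbor of 2)
  Color vertex 4 with color 1 (neighbor of 3)

Step 2: 2-coloring succeeded. No conflicts found.
  Set A (color 0): {1, 3, 5}
  Set B (color 1): {2, 4, 6}

The graph is bipartite with partition {1, 3, 5}, {2, 4, 6}.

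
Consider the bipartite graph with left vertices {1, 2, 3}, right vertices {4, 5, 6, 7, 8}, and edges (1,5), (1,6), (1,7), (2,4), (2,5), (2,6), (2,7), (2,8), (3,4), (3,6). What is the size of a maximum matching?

Step 1: List the neighbors of each left vertex:
  1: 5, 6, 7
  2: 4, 5, 6, 7, 8
  3: 4, 6

Step 2: Greedily match left vertices, then look for augmenting paths:
  Match 1 -- 5
  Match 2 -- 4
  Match 3 -- 6
  No augmenting path remains.

Step 3: Verify this is maximum:
  Matching size 3 = min(|L|, |R|) = min(3, 5), which is an upper bound, so this matching is maximum.

Maximum matching: {(1,5), (2,4), (3,6)}
Size: 3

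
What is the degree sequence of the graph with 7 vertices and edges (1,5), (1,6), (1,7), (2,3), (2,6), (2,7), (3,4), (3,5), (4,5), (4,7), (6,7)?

Step 1: Count edges incident to each vertex:
  deg(1) = 3 (neighbors: 5, 6, 7)
  deg(2) = 3 (neighbors: 3, 6, 7)
  deg(3) = 3 (neighbors: 2, 4, 5)
  deg(4) = 3 (neighbors: 3, 5, 7)
  deg(5) = 3 (neighbors: 1, 3, 4)
  deg(6) = 3 (neighbors: 1, 2, 7)
  deg(7) = 4 (neighbors: 1, 2, 4, 6)

Step 2: Sort degrees in non-increasing order:
  Degrees: [3, 3, 3, 3, 3, 3, 4] -> sorted: [4, 3, 3, 3, 3, 3, 3]

Degree sequence: [4, 3, 3, 3, 3, 3, 3]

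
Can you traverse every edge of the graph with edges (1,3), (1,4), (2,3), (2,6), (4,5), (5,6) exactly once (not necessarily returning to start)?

Step 1: Find the degree of each vertex:
  deg(1) = 2
  deg(2) = 2
  deg(3) = 2
  deg(4) = 2
  deg(5) = 2
  deg(6) = 2

Step 2: Count vertices with odd degree:
  All vertices have even degree (0 odd-degree vertices)

Step 3: Apply Euler's theorem:
  - Eulerian circuit exists iff graph is connected and all vertices have even degree
  - Eulerian path exists iff graph is connected and has 0 or 2 odd-degree vertices

Graph is connected with 0 odd-degree vertices.
Both Eulerian circuit and Eulerian path exist.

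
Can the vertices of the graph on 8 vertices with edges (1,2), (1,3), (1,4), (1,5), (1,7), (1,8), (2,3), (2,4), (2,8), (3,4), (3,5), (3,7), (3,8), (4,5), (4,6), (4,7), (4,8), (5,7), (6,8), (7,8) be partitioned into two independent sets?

Step 1: Attempt 2-coloring using BFS:
  Start at vertex 1, assign color 0
  Color vertex 2 with color 1 (neighbor of 1)
  Color vertex 3 with color 1 (neighbor of 1)
  Color vertex 4 with color 1 (neighbor of 1)
  Color vertex 5 with color 1 (neighbor of 1)
  Color vertex 7 with color 1 (neighbor of 1)
  Color vertex 8 with color 1 (neighbor of 1)

Step 2: Conflict found! Vertices 2 and 3 are adjacent but have the same color.
This means the graph contains an odd cycle.

The graph is NOT bipartite.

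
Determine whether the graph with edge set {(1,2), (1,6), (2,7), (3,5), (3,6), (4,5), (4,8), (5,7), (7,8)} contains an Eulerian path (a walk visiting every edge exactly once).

Step 1: Find the degree of each vertex:
  deg(1) = 2
  deg(2) = 2
  deg(3) = 2
  deg(4) = 2
  deg(5) = 3
  deg(6) = 2
  deg(7) = 3
  deg(8) = 2

Step 2: Count vertices with odd degree:
  Odd-degree vertices: 5, 7 (2 total)

Step 3: Apply Euler's theorem:
  - Eulerian circuit exists iff graph is connected and all vertices have even degree
  - Eulerian path exists iff graph is connected and has 0 or 2 odd-degree vertices

Graph is connected with exactly 2 odd-degree vertices (5, 7).
Eulerian path exists (starting and ending at the odd-degree vertices), but no Eulerian circuit.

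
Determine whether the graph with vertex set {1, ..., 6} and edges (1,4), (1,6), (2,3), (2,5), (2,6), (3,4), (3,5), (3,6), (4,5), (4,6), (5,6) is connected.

Step 1: Build adjacency list from edges:
  1: 4, 6
  2: 3, 5, 6
  3: 2, 4, 5, 6
  4: 1, 3, 5, 6
  5: 2, 3, 4, 6
  6: 1, 2, 3, 4, 5

Step 2: Run BFS/DFS from vertex 1:
  Visited: {1, 4, 6, 3, 5, 2}
  Reached 6 of 6 vertices

Step 3: All 6 vertices reached from vertex 1, so the graph is connected.
Answer: Yes, the graph is connected.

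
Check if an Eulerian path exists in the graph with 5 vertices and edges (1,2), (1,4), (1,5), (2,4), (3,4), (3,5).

Step 1: Find the degree of each vertex:
  deg(1) = 3
  deg(2) = 2
  deg(3) = 2
  deg(4) = 3
  deg(5) = 2

Step 2: Count vertices with odd degree:
  Odd-degree vertices: 1, 4 (2 total)

Step 3: Apply Euler's theorem:
  - Eulerian circuit exists iff graph is connected and all vertices have even degree
  - Eulerian path exists iff graph is connected and has 0 or 2 odd-degree vertices

Graph is connected with exactly 2 odd-degree vertices (1, 4).
Eulerian path exists (starting and ending at the odd-degree vertices), but no Eulerian circuit.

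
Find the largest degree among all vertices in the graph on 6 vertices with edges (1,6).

Step 1: Count edges incident to each vertex:
  deg(1) = 1 (neighbors: 6)
  deg(2) = 0 (neighbors: none)
  deg(3) = 0 (neighbors: none)
  deg(4) = 0 (neighbors: none)
  deg(5) = 0 (neighbors: none)
  deg(6) = 1 (neighbors: 1)

Step 2: Find maximum:
  max(1, 0, 0, 0, 0, 1) = 1 (vertex 1)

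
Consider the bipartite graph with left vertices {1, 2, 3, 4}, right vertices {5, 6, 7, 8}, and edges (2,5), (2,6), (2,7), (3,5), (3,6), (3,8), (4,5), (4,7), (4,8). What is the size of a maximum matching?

Step 1: List the neighbors of each left vertex:
  1: (none)
  2: 5, 6, 7
  3: 5, 6, 8
  4: 5, 7, 8

Step 2: Greedily match left vertices, then look for augmenting paths:
  Match 2 -- 5
  Match 3 -- 6
  Match 4 -- 7
  No augmenting path remains.

Step 3: Verify this is maximum:
  Matching has size 3. The vertex set {2, 3, 4} covers every edge and has size 3; any matching has at most one edge per cover vertex, so 3 is maximum (König's theorem).

Maximum matching: {(2,5), (3,6), (4,7)}
Size: 3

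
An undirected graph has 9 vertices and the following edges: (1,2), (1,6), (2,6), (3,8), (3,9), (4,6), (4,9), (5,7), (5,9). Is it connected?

Step 1: Build adjacency list from edges:
  1: 2, 6
  2: 1, 6
  3: 8, 9
  4: 6, 9
  5: 7, 9
  6: 1, 2, 4
  7: 5
  8: 3
  9: 3, 4, 5

Step 2: Run BFS/DFS from vertex 1:
  Visited: {1, 2, 6, 4, 9, 3, 5, 8, 7}
  Reached 9 of 9 vertices

Step 3: All 9 vertices reached from vertex 1, so the graph is connected.
Answer: Yes, the graph is connected.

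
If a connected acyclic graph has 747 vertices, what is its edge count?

A tree on n vertices always has exactly n - 1 edges.
For n = 747: edges = 747 - 1 = 746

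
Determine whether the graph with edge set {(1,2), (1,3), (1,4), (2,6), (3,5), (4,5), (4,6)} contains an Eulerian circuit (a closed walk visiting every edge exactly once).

Step 1: Find the degree of each vertex:
  deg(1) = 3
  deg(2) = 2
  deg(3) = 2
  deg(4) = 3
  deg(5) = 2
  deg(6) = 2

Step 2: Count vertices with odd degree:
  Odd-degree vertices: 1, 4 (2 total)

Step 3: Apply Euler's theorem:
  - Eulerian circuit exists iff graph is connected and all vertices have even degree
  - Eulerian path exists iff graph is connected and has 0 or 2 odd-degree vertices

Graph is connected with exactly 2 odd-degree vertices (1, 4).
Eulerian path exists (starting and ending at the odd-degree vertices), but no Eulerian circuit.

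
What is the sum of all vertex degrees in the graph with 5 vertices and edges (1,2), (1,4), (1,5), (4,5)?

Step 1: Count edges incident to each vertex:
  deg(1) = 3 (neighbors: 2, 4, 5)
  deg(2) = 1 (neighbors: 1)
  deg(3) = 0 (neighbors: none)
  deg(4) = 2 (neighbors: 1, 5)
  deg(5) = 2 (neighbors: 1, 4)

Step 2: Sum all degrees:
  3 + 1 + 0 + 2 + 2 = 8

Verification: sum of degrees = 2 * |E| = 2 * 4 = 8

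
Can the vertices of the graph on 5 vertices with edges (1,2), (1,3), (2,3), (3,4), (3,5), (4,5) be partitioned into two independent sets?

Step 1: Attempt 2-coloring using BFS:
  Start at vertex 1, assign color 0
  Color vertex 2 with color 1 (neighbor of 1)
  Color vertex 3 with color 1 (neighbor of 1)

Step 2: Conflict found! Vertices 2 and 3 are adjacent but have the same color.
This means the graph contains an odd cycle.

The graph is NOT bipartite.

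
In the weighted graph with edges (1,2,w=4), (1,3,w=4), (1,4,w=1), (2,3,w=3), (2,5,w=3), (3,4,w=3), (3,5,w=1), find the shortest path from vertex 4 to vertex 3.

Step 1: Build adjacency list with weights:
  1: 2(w=4), 3(w=4), 4(w=1)
  2: 1(w=4), 3(w=3), 5(w=3)
  3: 1(w=4), 2(w=3), 4(w=3), 5(w=1)
  4: 1(w=1), 3(w=3)
  5: 2(w=3), 3(w=1)

Step 2: Apply Dijkstra's algorithm from vertex 4:
  Visit vertex 4 (distance=0)
    Update dist[1] = 1
    Update dist[3] = 3
  Visit vertex 1 (distance=1)
    Update dist[2] = 5
  Visit vertex 3 (distance=3)
    Update dist[5] = 4

Step 3: Shortest path: 4 -> 3
Total weight: 3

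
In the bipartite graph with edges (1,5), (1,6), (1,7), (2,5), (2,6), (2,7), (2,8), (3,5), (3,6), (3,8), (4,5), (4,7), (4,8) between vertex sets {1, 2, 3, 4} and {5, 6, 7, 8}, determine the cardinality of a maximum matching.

Step 1: List the neighbors of each left vertex:
  1: 5, 6, 7
  2: 5, 6, 7, 8
  3: 5, 6, 8
  4: 5, 7, 8

Step 2: Greedily match left vertices, then look for augmenting paths:
  Match 1 -- 5
  Match 2 -- 6
  Match 3 -- 8
  Match 4 -- 7
  No augmenting path remains.

Step 3: Verify this is maximum:
  Matching size 4 = min(|L|, |R|) = min(4, 4), which is an upper bound, so this matching is maximum.

Maximum matching: {(1,5), (2,6), (3,8), (4,7)}
Size: 4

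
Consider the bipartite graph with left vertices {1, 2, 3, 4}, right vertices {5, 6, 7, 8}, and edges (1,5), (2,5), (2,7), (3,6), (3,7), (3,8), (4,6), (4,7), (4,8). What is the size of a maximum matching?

Step 1: List the neighbors of each left vertex:
  1: 5
  2: 5, 7
  3: 6, 7, 8
  4: 6, 7, 8

Step 2: Greedily match left vertices, then look for augmenting paths:
  Match 1 -- 5
  Match 2 -- 7
  Match 3 -- 6
  Match 4 -- 8
  No augmenting path remains.

Step 3: Verify this is maximum:
  Matching size 4 = min(|L|, |R|) = min(4, 4), which is an upper bound, so this matching is maximum.

Maximum matching: {(1,5), (2,7), (3,6), (4,8)}
Size: 4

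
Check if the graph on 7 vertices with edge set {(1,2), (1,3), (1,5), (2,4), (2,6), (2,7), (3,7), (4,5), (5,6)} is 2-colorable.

Step 1: Attempt 2-coloring using BFS:
  Start at vertex 1, assign color 0
  Color vertex 2 with color 1 (neighbor of 1)
  Color vertex 3 with color 1 (neighbor of 1)
  Color vertex 5 with color 1 (neighbor of 1)
  Color vertex 4 with color 0 (neighbor of 2)
  Color vertex 6 with color 0 (neighbor of 2)
  Color vertex 7 with color 0 (neighbor of 2)

Step 2: 2-coloring succeeded. No conflicts found.
  Set A (color 0): {1, 4, 6, 7}
  Set B (color 1): {2, 3, 5}

The graph is bipartite with partition {1, 4, 6, 7}, {2, 3, 5}.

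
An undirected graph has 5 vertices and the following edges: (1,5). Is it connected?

Step 1: Build adjacency list from edges:
  1: 5
  2: (none)
  3: (none)
  4: (none)
  5: 1

Step 2: Run BFS/DFS from vertex 1:
  Visited: {1, 5}
  Reached 2 of 5 vertices

Step 3: Only 2 of 5 vertices reached. Graph is disconnected.
Connected components: {1, 5}, {2}, {3}, {4}
Answer: No, the graph is not connected (4 components).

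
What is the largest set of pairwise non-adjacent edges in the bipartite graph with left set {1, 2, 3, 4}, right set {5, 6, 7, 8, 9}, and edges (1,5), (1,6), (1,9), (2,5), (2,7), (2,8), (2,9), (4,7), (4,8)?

Step 1: List the neighbors of each left vertex:
  1: 5, 6, 9
  2: 5, 7, 8, 9
  3: (none)
  4: 7, 8

Step 2: Greedily match left vertices, then look for augmenting paths:
  Match 1 -- 5
  Match 2 -- 7
  Match 4 -- 8
  No augmenting path remains.

Step 3: Verify this is maximum:
  Matching has size 3. The vertex set {1, 2, 4} covers every edge and has size 3; any matching has at most one edge per cover vertex, so 3 is maximum (König's theorem).

Maximum matching: {(1,5), (2,7), (4,8)}
Size: 3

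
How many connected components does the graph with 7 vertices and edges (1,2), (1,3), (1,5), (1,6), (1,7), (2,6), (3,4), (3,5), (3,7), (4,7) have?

Step 1: Build adjacency list from edges:
  1: 2, 3, 5, 6, 7
  2: 1, 6
  3: 1, 4, 5, 7
  4: 3, 7
  5: 1, 3
  6: 1, 2
  7: 1, 3, 4

Step 2: Run BFS/DFS from vertex 1:
  Visited: {1, 2, 3, 5, 6, 7, 4}
  Reached 7 of 7 vertices

Step 3: All 7 vertices reached from vertex 1, so the graph is connected.
Number of connected components: 1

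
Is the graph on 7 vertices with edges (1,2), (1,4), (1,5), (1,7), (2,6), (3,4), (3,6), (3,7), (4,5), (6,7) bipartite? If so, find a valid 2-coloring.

Step 1: Attempt 2-coloring using BFS:
  Start at vertex 1, assign color 0
  Color vertex 2 with color 1 (neighbor of 1)
  Color vertex 4 with color 1 (neighbor of 1)
  Color vertex 5 with color 1 (neighbor of 1)
  Color vertex 7 with color 1 (neighbor of 1)
  Color vertex 6 with color 0 (neighbor of 2)
  Color vertex 3 with color 0 (neighbor of 4)

Step 2: Conflict found! Vertices 4 and 5 are adjacent but have the same color.
This means the graph contains an odd cycle.

The graph is NOT bipartite.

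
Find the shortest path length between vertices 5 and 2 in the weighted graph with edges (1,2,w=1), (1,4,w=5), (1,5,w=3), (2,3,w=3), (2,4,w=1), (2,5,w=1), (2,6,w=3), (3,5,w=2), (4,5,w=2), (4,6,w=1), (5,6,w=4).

Step 1: Build adjacency list with weights:
  1: 2(w=1), 4(w=5), 5(w=3)
  2: 1(w=1), 3(w=3), 4(w=1), 5(w=1), 6(w=3)
  3: 2(w=3), 5(w=2)
  4: 1(w=5), 2(w=1), 5(w=2), 6(w=1)
  5: 1(w=3), 2(w=1), 3(w=2), 4(w=2), 6(w=4)
  6: 2(w=3), 4(w=1), 5(w=4)

Step 2: Apply Dijkstra's algorithm from vertex 5:
  Visit vertex 5 (distance=0)
    Update dist[1] = 3
    Update dist[2] = 1
    Update dist[3] = 2
    Update dist[4] = 2
    Update dist[6] = 4
  Visit vertex 2 (distance=1)
    Update dist[1] = 2

Step 3: Shortest path: 5 -> 2
Total weight: 1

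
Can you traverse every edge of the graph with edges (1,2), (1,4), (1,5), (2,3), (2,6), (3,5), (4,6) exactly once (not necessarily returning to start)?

Step 1: Find the degree of each vertex:
  deg(1) = 3
  deg(2) = 3
  deg(3) = 2
  deg(4) = 2
  deg(5) = 2
  deg(6) = 2

Step 2: Count vertices with odd degree:
  Odd-degree vertices: 1, 2 (2 total)

Step 3: Apply Euler's theorem:
  - Eulerian circuit exists iff graph is connected and all vertices have even degree
  - Eulerian path exists iff graph is connected and has 0 or 2 odd-degree vertices

Graph is connected with exactly 2 odd-degree vertices (1, 2).
Eulerian path exists (starting and ending at the odd-degree vertices), but no Eulerian circuit.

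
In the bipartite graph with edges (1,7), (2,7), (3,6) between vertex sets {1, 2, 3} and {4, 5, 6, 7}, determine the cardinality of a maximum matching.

Step 1: List the neighbors of each left vertex:
  1: 7
  2: 7
  3: 6

Step 2: Greedily match left vertices, then look for augmenting paths:
  Match 1 -- 7
  Match 3 -- 6
  No augmenting path remains.

Step 3: Verify this is maximum:
  Matching has size 2. The vertex set {3, 7} covers every edge and has size 2; any matching has at most one edge per cover vertex, so 2 is maximum (König's theorem).

Maximum matching: {(1,7), (3,6)}
Size: 2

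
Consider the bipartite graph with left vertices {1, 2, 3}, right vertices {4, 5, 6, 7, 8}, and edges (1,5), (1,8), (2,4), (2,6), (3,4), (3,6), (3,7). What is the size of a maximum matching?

Step 1: List the neighbors of each left vertex:
  1: 5, 8
  2: 4, 6
  3: 4, 6, 7

Step 2: Greedily match left vertices, then look for augmenting paths:
  Match 1 -- 5
  Match 2 -- 4
  Match 3 -- 6
  No augmenting path remains.

Step 3: Verify this is maximum:
  Matching size 3 = min(|L|, |R|) = min(3, 5), which is an upper bound, so this matching is maximum.

Maximum matching: {(1,5), (2,4), (3,6)}
Size: 3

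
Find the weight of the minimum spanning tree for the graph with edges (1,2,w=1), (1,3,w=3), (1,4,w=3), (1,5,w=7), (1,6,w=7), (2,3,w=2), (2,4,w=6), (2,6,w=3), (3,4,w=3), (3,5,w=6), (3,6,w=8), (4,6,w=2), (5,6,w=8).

Apply Kruskal's algorithm (sort edges by weight, add if no cycle):

Sorted edges by weight:
  (1,2) w=1
  (2,3) w=2
  (4,6) w=2
  (1,3) w=3
  (1,4) w=3
  (2,6) w=3
  (3,4) w=3
  (2,4) w=6
  (3,5) w=6
  (1,5) w=7
  (1,6) w=7
  (3,6) w=8
  (5,6) w=8

Add edge (1,2) w=1 -- no cycle. Running total: 1
Add edge (2,3) w=2 -- no cycle. Running total: 3
Add edge (4,6) w=2 -- no cycle. Running total: 5
Skip edge (1,3) w=3 -- would create cycle
Add edge (1,4) w=3 -- no cycle. Running total: 8
Skip edge (2,6) w=3 -- would create cycle
Skip edge (3,4) w=3 -- would create cycle
Skip edge (2,4) w=6 -- would create cycle
Add edge (3,5) w=6 -- no cycle. Running total: 14

MST edges: (1,2,w=1), (2,3,w=2), (4,6,w=2), (1,4,w=3), (3,5,w=6)
Total MST weight: 1 + 2 + 2 + 3 + 6 = 14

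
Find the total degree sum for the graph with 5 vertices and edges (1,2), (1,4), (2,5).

Step 1: Count edges incident to each vertex:
  deg(1) = 2 (neighbors: 2, 4)
  deg(2) = 2 (neighbors: 1, 5)
  deg(3) = 0 (neighbors: none)
  deg(4) = 1 (neighbors: 1)
  deg(5) = 1 (neighbors: 2)

Step 2: Sum all degrees:
  2 + 2 + 0 + 1 + 1 = 6

Verification: sum of degrees = 2 * |E| = 2 * 3 = 6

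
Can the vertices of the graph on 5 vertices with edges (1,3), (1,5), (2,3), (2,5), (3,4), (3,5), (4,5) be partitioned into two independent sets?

Step 1: Attempt 2-coloring using BFS:
  Start at vertex 1, assign color 0
  Color vertex 3 with color 1 (neighbor of 1)
  Color vertex 5 with color 1 (neighbor of 1)
  Color vertex 2 with color 0 (neighbor of 3)
  Color vertex 4 with color 0 (neighbor of 3)

Step 2: Conflict found! Vertices 3 and 5 are adjacent but have the same color.
This means the graph contains an odd cycle.

The graph is NOT bipartite.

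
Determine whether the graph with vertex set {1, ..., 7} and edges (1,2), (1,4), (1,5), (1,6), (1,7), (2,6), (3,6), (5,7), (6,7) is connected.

Step 1: Build adjacency list from edges:
  1: 2, 4, 5, 6, 7
  2: 1, 6
  3: 6
  4: 1
  5: 1, 7
  6: 1, 2, 3, 7
  7: 1, 5, 6

Step 2: Run BFS/DFS from vertex 1:
  Visited: {1, 2, 4, 5, 6, 7, 3}
  Reached 7 of 7 vertices

Step 3: All 7 vertices reached from vertex 1, so the graph is connected.
Answer: Yes, the graph is connected.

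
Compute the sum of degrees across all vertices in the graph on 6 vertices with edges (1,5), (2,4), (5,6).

Step 1: Count edges incident to each vertex:
  deg(1) = 1 (neighbors: 5)
  deg(2) = 1 (neighbors: 4)
  deg(3) = 0 (neighbors: none)
  deg(4) = 1 (neighbors: 2)
  deg(5) = 2 (neighbors: 1, 6)
  deg(6) = 1 (neighbors: 5)

Step 2: Sum all degrees:
  1 + 1 + 0 + 1 + 2 + 1 = 6

Verification: sum of degrees = 2 * |E| = 2 * 3 = 6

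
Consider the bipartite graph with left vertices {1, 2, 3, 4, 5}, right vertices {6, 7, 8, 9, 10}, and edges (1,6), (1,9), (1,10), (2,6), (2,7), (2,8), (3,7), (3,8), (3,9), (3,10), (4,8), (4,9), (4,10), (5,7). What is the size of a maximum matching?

Step 1: List the neighbors of each left vertex:
  1: 6, 9, 10
  2: 6, 7, 8
  3: 7, 8, 9, 10
  4: 8, 9, 10
  5: 7

Step 2: Greedily match left vertices, then look for augmenting paths:
  Match 1 -- 10
  Match 2 -- 6
  Match 3 -- 8
  Match 4 -- 9
  Match 5 -- 7
  No augmenting path remains.

Step 3: Verify this is maximum:
  Matching size 5 = min(|L|, |R|) = min(5, 5), which is an upper bound, so this matching is maximum.

Maximum matching: {(1,10), (2,6), (3,8), (4,9), (5,7)}
Size: 5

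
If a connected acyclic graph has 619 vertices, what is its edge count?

A tree on n vertices always has exactly n - 1 edges.
For n = 619: edges = 619 - 1 = 618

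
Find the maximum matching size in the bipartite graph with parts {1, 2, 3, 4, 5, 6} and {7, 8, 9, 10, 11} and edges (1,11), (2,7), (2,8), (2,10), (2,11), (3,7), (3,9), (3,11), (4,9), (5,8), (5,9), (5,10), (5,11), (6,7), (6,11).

Step 1: List the neighbors of each left vertex:
  1: 11
  2: 7, 8, 10, 11
  3: 7, 9, 11
  4: 9
  5: 8, 9, 10, 11
  6: 7, 11

Step 2: Greedily match left vertices, then look for augmenting paths:
  Match 1 -- 11
  Match 2 -- 10
  Match 3 -- 9
  Match 5 -- 8
  Match 6 -- 7
  No augmenting path remains.

Step 3: Verify this is maximum:
  Matching size 5 = min(|L|, |R|) = min(6, 5), which is an upper bound, so this matching is maximum.

Maximum matching: {(1,11), (2,10), (3,9), (5,8), (6,7)}
Size: 5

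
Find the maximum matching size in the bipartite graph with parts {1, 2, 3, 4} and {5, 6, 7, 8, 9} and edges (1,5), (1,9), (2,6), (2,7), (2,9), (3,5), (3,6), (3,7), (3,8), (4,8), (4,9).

Step 1: List the neighbors of each left vertex:
  1: 5, 9
  2: 6, 7, 9
  3: 5, 6, 7, 8
  4: 8, 9

Step 2: Greedily match left vertices, then look for augmenting paths:
  Match 1 -- 5
  Match 2 -- 6
  Match 3 -- 7
  Match 4 -- 8
  No augmenting path remains.

Step 3: Verify this is maximum:
  Matching size 4 = min(|L|, |R|) = min(4, 5), which is an upper bound, so this matching is maximum.

Maximum matching: {(1,5), (2,6), (3,7), (4,8)}
Size: 4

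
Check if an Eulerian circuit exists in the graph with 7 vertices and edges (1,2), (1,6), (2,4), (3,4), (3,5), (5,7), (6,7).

Step 1: Find the degree of each vertex:
  deg(1) = 2
  deg(2) = 2
  deg(3) = 2
  deg(4) = 2
  deg(5) = 2
  deg(6) = 2
  deg(7) = 2

Step 2: Count vertices with odd degree:
  All vertices have even degree (0 odd-degree vertices)

Step 3: Apply Euler's theorem:
  - Eulerian circuit exists iff graph is connected and all vertices have even degree
  - Eulerian path exists iff graph is connected and has 0 or 2 odd-degree vertices

Graph is connected with 0 odd-degree vertices.
Both Eulerian circuit and Eulerian path exist.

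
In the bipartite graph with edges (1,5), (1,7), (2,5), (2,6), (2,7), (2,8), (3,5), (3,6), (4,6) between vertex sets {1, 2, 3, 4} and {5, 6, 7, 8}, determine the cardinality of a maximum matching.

Step 1: List the neighbors of each left vertex:
  1: 5, 7
  2: 5, 6, 7, 8
  3: 5, 6
  4: 6

Step 2: Greedily match left vertices, then look for augmenting paths:
  Match 1 -- 7
  Match 2 -- 8
  Match 3 -- 5
  Match 4 -- 6
  No augmenting path remains.

Step 3: Verify this is maximum:
  Matching size 4 = min(|L|, |R|) = min(4, 4), which is an upper bound, so this matching is maximum.

Maximum matching: {(1,7), (2,8), (3,5), (4,6)}
Size: 4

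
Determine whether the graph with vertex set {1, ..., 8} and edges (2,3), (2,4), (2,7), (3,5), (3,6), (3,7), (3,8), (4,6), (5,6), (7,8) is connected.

Step 1: Build adjacency list from edges:
  1: (none)
  2: 3, 4, 7
  3: 2, 5, 6, 7, 8
  4: 2, 6
  5: 3, 6
  6: 3, 4, 5
  7: 2, 3, 8
  8: 3, 7

Step 2: Run BFS/DFS from vertex 1:
  Visited: {1}
  Reached 1 of 8 vertices

Step 3: Only 1 of 8 vertices reached. Graph is disconnected.
Connected components: {1}, {2, 3, 4, 5, 6, 7, 8}
Answer: No, the graph is not connected (2 components).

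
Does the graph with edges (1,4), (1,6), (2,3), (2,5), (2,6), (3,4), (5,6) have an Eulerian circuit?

Step 1: Find the degree of each vertex:
  deg(1) = 2
  deg(2) = 3
  deg(3) = 2
  deg(4) = 2
  deg(5) = 2
  deg(6) = 3

Step 2: Count vertices with odd degree:
  Odd-degree vertices: 2, 6 (2 total)

Step 3: Apply Euler's theorem:
  - Eulerian circuit exists iff graph is connected and all vertices have even degree
  - Eulerian path exists iff graph is connected and has 0 or 2 odd-degree vertices

Graph is connected with exactly 2 odd-degree vertices (2, 6).
Eulerian path exists (starting and ending at the odd-degree vertices), but no Eulerian circuit.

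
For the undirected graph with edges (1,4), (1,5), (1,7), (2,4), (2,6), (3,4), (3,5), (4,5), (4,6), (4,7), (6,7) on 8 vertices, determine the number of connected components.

Step 1: Build adjacency list from edges:
  1: 4, 5, 7
  2: 4, 6
  3: 4, 5
  4: 1, 2, 3, 5, 6, 7
  5: 1, 3, 4
  6: 2, 4, 7
  7: 1, 4, 6
  8: (none)

Step 2: Run BFS/DFS from vertex 1:
  Visited: {1, 4, 5, 7, 2, 3, 6}
  Reached 7 of 8 vertices

Step 3: Only 7 of 8 vertices reached. Graph is disconnected.
Connected components: {1, 2, 3, 4, 5, 6, 7}, {8}
Number of connected components: 2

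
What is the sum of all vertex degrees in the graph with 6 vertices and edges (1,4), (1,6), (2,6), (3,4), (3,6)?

Step 1: Count edges incident to each vertex:
  deg(1) = 2 (neighbors: 4, 6)
  deg(2) = 1 (neighbors: 6)
  deg(3) = 2 (neighbors: 4, 6)
  deg(4) = 2 (neighbors: 1, 3)
  deg(5) = 0 (neighbors: none)
  deg(6) = 3 (neighbors: 1, 2, 3)

Step 2: Sum all degrees:
  2 + 1 + 2 + 2 + 0 + 3 = 10

Verification: sum of degrees = 2 * |E| = 2 * 5 = 10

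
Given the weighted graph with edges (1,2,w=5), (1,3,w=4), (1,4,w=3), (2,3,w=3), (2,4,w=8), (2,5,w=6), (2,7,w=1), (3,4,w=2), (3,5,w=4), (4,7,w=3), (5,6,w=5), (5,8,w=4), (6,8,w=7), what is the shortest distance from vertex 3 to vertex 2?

Step 1: Build adjacency list with weights:
  1: 2(w=5), 3(w=4), 4(w=3)
  2: 1(w=5), 3(w=3), 4(w=8), 5(w=6), 7(w=1)
  3: 1(w=4), 2(w=3), 4(w=2), 5(w=4)
  4: 1(w=3), 2(w=8), 3(w=2), 7(w=3)
  5: 2(w=6), 3(w=4), 6(w=5), 8(w=4)
  6: 5(w=5), 8(w=7)
  7: 2(w=1), 4(w=3)
  8: 5(w=4), 6(w=7)

Step 2: Apply Dijkstra's algorithm from vertex 3:
  Visit vertex 3 (distance=0)
    Update dist[1] = 4
    Update dist[2] = 3
    Update dist[4] = 2
    Update dist[5] = 4
  Visit vertex 4 (distance=2)
    Update dist[7] = 5
  Visit vertex 2 (distance=3)
    Update dist[7] = 4

Step 3: Shortest path: 3 -> 2
Total weight: 3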